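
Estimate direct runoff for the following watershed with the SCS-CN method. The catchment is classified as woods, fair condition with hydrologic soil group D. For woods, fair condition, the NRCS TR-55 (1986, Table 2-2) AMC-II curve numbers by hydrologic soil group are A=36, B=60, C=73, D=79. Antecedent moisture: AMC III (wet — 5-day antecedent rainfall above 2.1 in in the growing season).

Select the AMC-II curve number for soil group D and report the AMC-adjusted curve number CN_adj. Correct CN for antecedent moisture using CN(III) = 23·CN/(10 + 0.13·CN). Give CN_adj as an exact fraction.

NRCS table: woods, fair condition, soil group D → CN(II) = 79
CN(III) from CN(II)=79: (23·79)/(10 + 0.13·79) = 181700/2027 ≈ 89.640

CN_adj = 181700/2027 ≈ 89.640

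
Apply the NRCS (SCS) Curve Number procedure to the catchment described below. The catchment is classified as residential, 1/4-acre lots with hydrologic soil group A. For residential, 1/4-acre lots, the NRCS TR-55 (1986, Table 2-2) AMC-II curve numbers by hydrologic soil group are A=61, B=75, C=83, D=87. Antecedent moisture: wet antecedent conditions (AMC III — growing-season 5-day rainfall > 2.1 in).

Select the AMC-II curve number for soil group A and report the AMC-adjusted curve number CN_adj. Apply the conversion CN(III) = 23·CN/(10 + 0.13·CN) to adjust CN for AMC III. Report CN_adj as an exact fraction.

NRCS table: residential, 1/4-acre lots, soil group A → CN(II) = 61
Adjust CN=61 to AMC III: 23·61/(10 + 0.13·61) → 1403 ÷ (1793/100) = 140300/1793 ≈ 78.249

CN_adj = 140300/1793 ≈ 78.249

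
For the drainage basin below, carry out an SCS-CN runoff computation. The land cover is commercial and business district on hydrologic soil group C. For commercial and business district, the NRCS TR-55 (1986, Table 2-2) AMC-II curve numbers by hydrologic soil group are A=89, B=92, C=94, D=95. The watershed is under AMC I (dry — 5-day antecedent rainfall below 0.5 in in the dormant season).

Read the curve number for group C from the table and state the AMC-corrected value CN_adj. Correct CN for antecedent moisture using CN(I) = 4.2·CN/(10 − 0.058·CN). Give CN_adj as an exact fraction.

CN_adj = 32900/379 ≈ 86.807

NRCS table: commercial and business district, soil group C → CN(II) = 94
Adjust CN=94 to AMC I: 4.2·94/(10 − 0.058·94) → (1974/5) ÷ (1137/250) = 32900/379 ≈ 86.807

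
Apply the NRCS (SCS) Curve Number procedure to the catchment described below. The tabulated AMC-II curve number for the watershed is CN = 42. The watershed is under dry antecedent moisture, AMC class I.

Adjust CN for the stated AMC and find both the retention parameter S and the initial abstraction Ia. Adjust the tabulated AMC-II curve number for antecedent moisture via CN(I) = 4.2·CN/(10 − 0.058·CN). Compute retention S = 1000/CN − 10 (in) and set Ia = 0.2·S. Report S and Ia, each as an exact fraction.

CN(I) from CN(II)=42: (4.2·42)/(10 − 0.058·42) = 44100/1891 ≈ 23.321
S = 1000/(44100/1891) − 10 = 14500/441 in ≈ 32.880 in
Ia = 0.2·(14500/441) = 2900/441 in ≈ 6.576 in

S = 14500/441 in ≈ 32.880 in; Ia = 2900/441 in ≈ 6.576 in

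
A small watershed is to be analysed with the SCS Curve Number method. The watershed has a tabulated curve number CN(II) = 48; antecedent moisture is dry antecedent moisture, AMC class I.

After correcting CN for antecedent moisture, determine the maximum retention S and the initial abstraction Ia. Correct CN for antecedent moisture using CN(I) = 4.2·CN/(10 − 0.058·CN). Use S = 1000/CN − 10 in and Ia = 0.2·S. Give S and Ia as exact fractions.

S = 1625/63 in ≈ 25.794 in; Ia = 325/63 in ≈ 5.159 in

Dry (AMC I): CN(I) = 4.2·48/(10 − 0.058·48) = (1008/5)/(902/125) = 12600/451 ≈ 27.938
Max retention: S = 1000/(12600/451) − 10 = 1625/63 in (≈ 25.794 in)
Ia = 0.2S: 0.2·25.794 = 5.159 in (exactly 325/63)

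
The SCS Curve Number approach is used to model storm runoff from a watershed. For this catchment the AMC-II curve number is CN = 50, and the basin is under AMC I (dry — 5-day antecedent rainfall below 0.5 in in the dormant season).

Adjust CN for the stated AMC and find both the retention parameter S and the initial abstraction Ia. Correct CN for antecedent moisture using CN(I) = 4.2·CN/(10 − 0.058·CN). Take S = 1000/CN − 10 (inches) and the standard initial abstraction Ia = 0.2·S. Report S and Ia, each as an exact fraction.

Dry (AMC I): CN(I) = 4.2·50/(10 − 0.058·50) = 210/(71/10) = 2100/71 ≈ 29.577
Max retention: S = 1000/(2100/71) − 10 = 500/21 in (≈ 23.810 in)
Ia = 0.2·(500/21) = 100/21 in ≈ 4.762 in

S = 500/21 in ≈ 23.810 in; Ia = 100/21 in ≈ 4.762 in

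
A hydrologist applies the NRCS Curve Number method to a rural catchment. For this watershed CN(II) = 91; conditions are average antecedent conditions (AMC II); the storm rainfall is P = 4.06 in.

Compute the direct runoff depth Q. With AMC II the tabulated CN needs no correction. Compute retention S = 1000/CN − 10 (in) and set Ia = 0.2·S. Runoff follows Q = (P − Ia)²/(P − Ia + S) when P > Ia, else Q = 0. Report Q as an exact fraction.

Q = 308810329/100432150 in ≈ 3.075 in

CN(II) = 91; AMC II needs no correction.
S = 1000/91 − 10 = 90/91 in ≈ 0.989 in
Initial abstraction Ia = S/5 = (90/91)/5 = 18/91 ≈ 0.198 in
Since P=4.060 > Ia=0.198: effective rainfall P−Ia = 17573/4550 in
Q: (17573/4550)² ÷ (22073/4550) = 308810329/100432150 in (≈ 3.075 in)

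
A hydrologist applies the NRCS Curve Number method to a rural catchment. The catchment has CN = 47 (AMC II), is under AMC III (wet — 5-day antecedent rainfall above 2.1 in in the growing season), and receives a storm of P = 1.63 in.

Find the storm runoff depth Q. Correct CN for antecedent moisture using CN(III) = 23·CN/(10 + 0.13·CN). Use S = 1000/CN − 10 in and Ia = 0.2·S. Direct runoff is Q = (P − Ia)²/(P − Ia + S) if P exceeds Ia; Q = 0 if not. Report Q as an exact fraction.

Q = 4928461209/64881944300 in ≈ 0.076 in

Adjust CN=47 to AMC III: 23·47/(10 + 0.13·47) → 1081 ÷ (1611/100) = 108100/1611 ≈ 67.101
S = 1000/(108100/1611) − 10 = 5300/1081 in ≈ 4.903 in
Ia = 0.2S: 0.2·4.903 = 0.981 in (exactly 1060/1081)
P − Ia = 1.630 − 0.981 = 70203/108100 ≈ 0.649 in (> 0, runoff occurs)
Q = (70203/108100)²/((70203/108100) + 5300/1081) = (4928461209/11685610000)/(600203/108100) = 4928461209/64881944300 in ≈ 0.076 in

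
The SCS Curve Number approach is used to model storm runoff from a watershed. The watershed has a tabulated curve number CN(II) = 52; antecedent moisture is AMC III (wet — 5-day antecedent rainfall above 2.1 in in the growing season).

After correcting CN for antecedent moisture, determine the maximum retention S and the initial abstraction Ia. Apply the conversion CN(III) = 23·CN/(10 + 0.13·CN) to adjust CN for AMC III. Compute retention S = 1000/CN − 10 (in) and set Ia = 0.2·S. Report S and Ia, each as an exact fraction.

S = 1200/299 in ≈ 4.013 in; Ia = 240/299 in ≈ 0.803 in

Adjust CN=52 to AMC III: 23·52/(10 + 0.13·52) → 1196 ÷ (419/25) = 29900/419 ≈ 71.360
Max retention: S = 1000/(29900/419) − 10 = 1200/299 in (≈ 4.013 in)
Ia = 0.2·(1200/299) = 240/299 in ≈ 0.803 in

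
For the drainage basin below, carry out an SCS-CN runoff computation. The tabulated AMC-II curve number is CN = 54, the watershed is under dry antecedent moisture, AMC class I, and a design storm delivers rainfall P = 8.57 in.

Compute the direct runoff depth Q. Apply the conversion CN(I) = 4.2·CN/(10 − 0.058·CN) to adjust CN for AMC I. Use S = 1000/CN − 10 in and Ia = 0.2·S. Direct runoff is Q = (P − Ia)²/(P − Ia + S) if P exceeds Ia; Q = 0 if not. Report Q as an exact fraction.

Q = 65494534561/79715607300 in ≈ 0.822 in

Dry (AMC I): CN(I) = 4.2·54/(10 − 0.058·54) = (1134/5)/(1717/250) = 56700/1717 ≈ 33.023
S = 1000/(56700/1717) − 10 = 11500/567 in ≈ 20.282 in
Ia = 0.2S: 0.2·20.282 = 4.056 in (exactly 2300/567)
P − Ia = 8.570 − 4.056 = 255919/56700 ≈ 4.514 in (> 0, runoff occurs)
Q = (255919/56700)²/((255919/56700) + 11500/567) = (65494534561/3214890000)/(1405919/56700) = 65494534561/79715607300 in ≈ 0.822 in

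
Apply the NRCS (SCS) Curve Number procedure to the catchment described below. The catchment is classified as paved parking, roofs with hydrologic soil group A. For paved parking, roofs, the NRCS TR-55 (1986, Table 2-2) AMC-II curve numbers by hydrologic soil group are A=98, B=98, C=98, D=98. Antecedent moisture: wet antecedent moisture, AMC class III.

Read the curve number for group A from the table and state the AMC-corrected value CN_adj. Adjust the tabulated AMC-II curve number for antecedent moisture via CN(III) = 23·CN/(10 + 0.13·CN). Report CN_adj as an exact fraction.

NRCS table: paved parking, roofs, soil group A → CN(II) = 98
CN(III) from CN(II)=98: (23·98)/(10 + 0.13·98) = 112700/1137 ≈ 99.120

CN_adj = 112700/1137 ≈ 99.120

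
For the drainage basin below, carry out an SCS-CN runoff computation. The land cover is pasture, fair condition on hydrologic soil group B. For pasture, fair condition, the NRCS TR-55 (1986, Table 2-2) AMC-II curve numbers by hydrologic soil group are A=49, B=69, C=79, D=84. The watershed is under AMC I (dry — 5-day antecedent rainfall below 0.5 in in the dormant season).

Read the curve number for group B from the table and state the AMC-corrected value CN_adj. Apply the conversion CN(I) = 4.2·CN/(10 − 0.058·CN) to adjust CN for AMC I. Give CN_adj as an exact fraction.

NRCS table: pasture, fair condition, soil group B → CN(II) = 69
CN(I) from CN(II)=69: (4.2·69)/(10 − 0.058·69) = 144900/2999 ≈ 48.316

CN_adj = 144900/2999 ≈ 48.316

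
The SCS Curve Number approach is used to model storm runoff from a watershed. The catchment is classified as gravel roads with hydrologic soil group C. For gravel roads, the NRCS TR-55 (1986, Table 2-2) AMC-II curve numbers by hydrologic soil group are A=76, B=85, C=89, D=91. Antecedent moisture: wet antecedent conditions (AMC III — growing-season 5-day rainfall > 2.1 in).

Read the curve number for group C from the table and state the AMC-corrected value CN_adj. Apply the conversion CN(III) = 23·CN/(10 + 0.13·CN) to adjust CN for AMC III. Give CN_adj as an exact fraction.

CN_adj = 204700/2157 ≈ 94.900

NRCS table: gravel roads, soil group C → CN(II) = 89
Adjust CN=89 to AMC III: 23·89/(10 + 0.13·89) → 2047 ÷ (2157/100) = 204700/2157 ≈ 94.900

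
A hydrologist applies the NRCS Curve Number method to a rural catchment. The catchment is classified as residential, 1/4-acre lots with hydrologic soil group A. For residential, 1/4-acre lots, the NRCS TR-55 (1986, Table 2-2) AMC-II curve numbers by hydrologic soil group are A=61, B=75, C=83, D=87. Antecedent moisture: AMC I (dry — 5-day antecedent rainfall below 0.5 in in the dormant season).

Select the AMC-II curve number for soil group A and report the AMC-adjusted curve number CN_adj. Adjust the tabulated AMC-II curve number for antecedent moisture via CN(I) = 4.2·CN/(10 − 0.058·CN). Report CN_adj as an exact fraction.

NRCS table: residential, 1/4-acre lots, soil group A → CN(II) = 61
Adjust CN=61 to AMC I: 4.2·61/(10 − 0.058·61) → (1281/5) ÷ (3231/500) = 42700/1077 ≈ 39.647

CN_adj = 42700/1077 ≈ 39.647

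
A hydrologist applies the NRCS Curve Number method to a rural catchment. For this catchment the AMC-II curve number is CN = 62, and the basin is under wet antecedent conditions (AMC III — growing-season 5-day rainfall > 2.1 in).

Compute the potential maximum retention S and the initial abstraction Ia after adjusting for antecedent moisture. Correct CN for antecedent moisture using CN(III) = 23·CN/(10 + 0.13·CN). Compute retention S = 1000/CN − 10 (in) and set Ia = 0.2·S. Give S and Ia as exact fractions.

S = 1900/713 in ≈ 2.665 in; Ia = 380/713 in ≈ 0.533 in

Adjust CN=62 to AMC III: 23·62/(10 + 0.13·62) → 1426 ÷ (903/50) = 71300/903 ≈ 78.959
Retention S: 1000/CN − 10 with CN=78.959 → S = 1900/713 ≈ 2.665 in
Ia = 0.2S: 0.2·2.665 = 0.533 in (exactly 380/713)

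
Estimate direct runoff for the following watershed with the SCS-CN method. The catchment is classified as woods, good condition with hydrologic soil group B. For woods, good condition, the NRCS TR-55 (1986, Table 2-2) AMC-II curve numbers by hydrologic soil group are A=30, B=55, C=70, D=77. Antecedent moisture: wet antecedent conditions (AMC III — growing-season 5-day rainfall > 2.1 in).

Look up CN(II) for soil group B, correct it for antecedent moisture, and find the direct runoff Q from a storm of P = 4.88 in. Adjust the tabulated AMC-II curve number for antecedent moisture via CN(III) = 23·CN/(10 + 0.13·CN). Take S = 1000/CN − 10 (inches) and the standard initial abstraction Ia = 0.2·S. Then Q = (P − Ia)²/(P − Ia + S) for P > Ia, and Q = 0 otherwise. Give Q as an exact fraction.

Q = 347582978/154538725 in ≈ 2.249 in

NRCS table: woods, good condition, soil group B → CN(II) = 55
CN(III) from CN(II)=55: (23·55)/(10 + 0.13·55) = 25300/343 ≈ 73.761
Max retention: S = 1000/(25300/343) − 10 = 900/253 in (≈ 3.557 in)
Initial abstraction Ia = S/5 = (900/253)/5 = 180/253 ≈ 0.711 in
Since P=4.880 > Ia=0.711: effective rainfall P−Ia = 26366/6325 in
Runoff Q = (P−Ia)²/(P−Ia+S) = (4.169)²/(4.169+3.557) = 347582978/154538725 ≈ 2.249 in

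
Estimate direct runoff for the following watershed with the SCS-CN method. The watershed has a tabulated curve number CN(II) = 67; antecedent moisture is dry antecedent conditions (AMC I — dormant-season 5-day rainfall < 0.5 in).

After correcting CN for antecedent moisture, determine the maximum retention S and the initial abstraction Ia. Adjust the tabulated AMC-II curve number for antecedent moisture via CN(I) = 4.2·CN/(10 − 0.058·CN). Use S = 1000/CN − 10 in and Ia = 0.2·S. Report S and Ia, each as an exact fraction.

Dry (AMC I): CN(I) = 4.2·67/(10 − 0.058·67) = (1407/5)/(3057/500) = 46900/1019 ≈ 46.026
Max retention: S = 1000/(46900/1019) − 10 = 5500/469 in (≈ 11.727 in)
Ia = 0.2S: 0.2·11.727 = 2.345 in (exactly 1100/469)

S = 5500/469 in ≈ 11.727 in; Ia = 1100/469 in ≈ 2.345 in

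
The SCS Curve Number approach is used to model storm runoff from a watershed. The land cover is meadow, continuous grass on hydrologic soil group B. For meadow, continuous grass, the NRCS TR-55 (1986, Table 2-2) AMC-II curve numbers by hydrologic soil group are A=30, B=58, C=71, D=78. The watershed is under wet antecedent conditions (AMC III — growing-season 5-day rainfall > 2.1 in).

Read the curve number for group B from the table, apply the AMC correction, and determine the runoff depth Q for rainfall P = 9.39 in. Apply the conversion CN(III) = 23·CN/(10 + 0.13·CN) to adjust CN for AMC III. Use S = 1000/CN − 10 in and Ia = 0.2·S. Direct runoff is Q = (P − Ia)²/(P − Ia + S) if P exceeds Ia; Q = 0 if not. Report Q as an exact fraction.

NRCS table: meadow, continuous grass, soil group B → CN(II) = 58
CN(III) from CN(II)=58: (23·58)/(10 + 0.13·58) = 66700/877 ≈ 76.055
Retention S: 1000/CN − 10 with CN=76.055 → S = 2100/667 ≈ 3.148 in
Ia = 0.2·(2100/667) = 420/667 in ≈ 0.630 in
Excess rainfall: 9.390 − 0.630 = 8.760 in; P > Ia so Q > 0
Q: (584313/66700)² ÷ (794313/66700) = 37935742441/5886741900 in (≈ 6.444 in)

Q = 37935742441/5886741900 in ≈ 6.444 in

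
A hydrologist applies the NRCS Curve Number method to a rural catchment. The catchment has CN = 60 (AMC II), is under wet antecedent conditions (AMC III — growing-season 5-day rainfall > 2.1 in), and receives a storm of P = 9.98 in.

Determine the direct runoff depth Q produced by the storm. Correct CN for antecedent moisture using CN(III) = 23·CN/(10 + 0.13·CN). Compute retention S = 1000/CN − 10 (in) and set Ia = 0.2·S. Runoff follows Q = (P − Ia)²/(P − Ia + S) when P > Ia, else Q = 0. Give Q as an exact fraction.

CN(III) from CN(II)=60: (23·60)/(10 + 0.13·60) = 6900/89 ≈ 77.528
Max retention: S = 1000/(6900/89) − 10 = 200/69 in (≈ 2.899 in)
Ia = 0.2S: 0.2·2.899 = 0.580 in (exactly 40/69)
Since P=9.980 > Ia=0.580: effective rainfall P−Ia = 32431/3450 in
Q: (32431/3450)² ÷ (42431/3450) = 1051769761/146386950 in (≈ 7.185 in)

Q = 1051769761/146386950 in ≈ 7.185 in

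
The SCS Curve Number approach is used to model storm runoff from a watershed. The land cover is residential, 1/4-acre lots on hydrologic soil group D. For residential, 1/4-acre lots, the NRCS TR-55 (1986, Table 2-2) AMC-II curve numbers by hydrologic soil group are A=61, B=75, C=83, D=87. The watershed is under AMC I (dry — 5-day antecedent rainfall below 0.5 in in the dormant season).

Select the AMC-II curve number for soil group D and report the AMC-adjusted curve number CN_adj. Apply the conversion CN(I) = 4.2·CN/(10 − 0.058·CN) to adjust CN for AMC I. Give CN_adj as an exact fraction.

CN_adj = 182700/2477 ≈ 73.759

NRCS table: residential, 1/4-acre lots, soil group D → CN(II) = 87
Dry (AMC I): CN(I) = 4.2·87/(10 − 0.058·87) = (1827/5)/(2477/500) = 182700/2477 ≈ 73.759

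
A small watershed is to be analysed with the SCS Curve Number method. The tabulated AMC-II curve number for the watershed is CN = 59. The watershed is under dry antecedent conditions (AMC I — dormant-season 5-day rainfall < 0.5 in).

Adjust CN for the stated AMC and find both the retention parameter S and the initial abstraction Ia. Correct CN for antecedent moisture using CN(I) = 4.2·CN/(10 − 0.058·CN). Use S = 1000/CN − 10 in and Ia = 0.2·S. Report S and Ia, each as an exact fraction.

Dry (AMC I): CN(I) = 4.2·59/(10 − 0.058·59) = (1239/5)/(3289/500) = 123900/3289 ≈ 37.671
S = 1000/(123900/3289) − 10 = 20500/1239 in ≈ 16.546 in
Initial abstraction Ia = S/5 = (20500/1239)/5 = 4100/1239 ≈ 3.309 in

S = 20500/1239 in ≈ 16.546 in; Ia = 4100/1239 in ≈ 3.309 in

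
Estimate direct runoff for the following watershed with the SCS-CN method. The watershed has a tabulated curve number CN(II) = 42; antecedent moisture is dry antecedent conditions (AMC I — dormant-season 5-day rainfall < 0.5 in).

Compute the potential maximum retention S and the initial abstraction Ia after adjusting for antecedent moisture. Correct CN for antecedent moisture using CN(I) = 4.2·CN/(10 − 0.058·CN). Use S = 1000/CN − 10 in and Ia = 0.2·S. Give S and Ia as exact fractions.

S = 14500/441 in ≈ 32.880 in; Ia = 2900/441 in ≈ 6.576 in

CN(I) from CN(II)=42: (4.2·42)/(10 − 0.058·42) = 44100/1891 ≈ 23.321
Retention S: 1000/CN − 10 with CN=23.321 → S = 14500/441 ≈ 32.880 in
Ia = 0.2S: 0.2·32.880 = 6.576 in (exactly 2900/441)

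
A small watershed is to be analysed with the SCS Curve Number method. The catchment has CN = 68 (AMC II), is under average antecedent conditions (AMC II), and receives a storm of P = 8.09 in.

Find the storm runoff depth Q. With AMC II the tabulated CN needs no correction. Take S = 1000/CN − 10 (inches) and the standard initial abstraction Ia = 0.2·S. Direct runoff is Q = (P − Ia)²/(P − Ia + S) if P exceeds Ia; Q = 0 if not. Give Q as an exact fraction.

Q = 147695409/34260100 in ≈ 4.311 in

Average conditions: CN = 68 (no AMC adjustment).
Retention S: 1000/CN − 10 with CN=68.000 → S = 80/17 ≈ 4.706 in
Ia = 0.2S: 0.2·4.706 = 0.941 in (exactly 16/17)
P − Ia = 8.090 − 0.941 = 12153/1700 ≈ 7.149 in (> 0, runoff occurs)
Q = (12153/1700)²/((12153/1700) + 80/17) = (147695409/2890000)/(20153/1700) = 147695409/34260100 in ≈ 4.311 in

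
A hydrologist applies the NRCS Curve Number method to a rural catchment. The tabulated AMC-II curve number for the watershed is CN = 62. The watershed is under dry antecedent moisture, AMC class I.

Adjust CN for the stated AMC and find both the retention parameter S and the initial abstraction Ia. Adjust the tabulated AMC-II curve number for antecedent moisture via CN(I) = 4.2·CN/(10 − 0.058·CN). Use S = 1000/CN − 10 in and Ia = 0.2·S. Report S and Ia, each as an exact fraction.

S = 9500/651 in ≈ 14.593 in; Ia = 1900/651 in ≈ 2.919 in

Adjust CN=62 to AMC I: 4.2·62/(10 − 0.058·62) → (1302/5) ÷ (1601/250) = 65100/1601 ≈ 40.662
Max retention: S = 1000/(65100/1601) − 10 = 9500/651 in (≈ 14.593 in)
Ia = 0.2·(9500/651) = 1900/651 in ≈ 2.919 in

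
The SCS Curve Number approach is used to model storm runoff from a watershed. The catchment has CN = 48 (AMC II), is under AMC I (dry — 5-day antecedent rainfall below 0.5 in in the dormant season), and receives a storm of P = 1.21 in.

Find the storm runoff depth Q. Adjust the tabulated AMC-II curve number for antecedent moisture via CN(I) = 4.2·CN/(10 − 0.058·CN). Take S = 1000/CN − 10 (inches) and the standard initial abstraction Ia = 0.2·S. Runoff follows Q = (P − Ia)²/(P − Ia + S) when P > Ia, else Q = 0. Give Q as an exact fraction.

Q = 0 in ≈ 0.000 in

Adjust CN=48 to AMC I: 4.2·48/(10 − 0.058·48) → (1008/5) ÷ (902/125) = 12600/451 ≈ 27.938
Retention S: 1000/CN − 10 with CN=27.938 → S = 1625/63 ≈ 25.794 in
Ia = 0.2·(1625/63) = 325/63 in ≈ 5.159 in
P = 1.210 ≤ Ia = 5.159 in: entire storm abstracted, Q = 0.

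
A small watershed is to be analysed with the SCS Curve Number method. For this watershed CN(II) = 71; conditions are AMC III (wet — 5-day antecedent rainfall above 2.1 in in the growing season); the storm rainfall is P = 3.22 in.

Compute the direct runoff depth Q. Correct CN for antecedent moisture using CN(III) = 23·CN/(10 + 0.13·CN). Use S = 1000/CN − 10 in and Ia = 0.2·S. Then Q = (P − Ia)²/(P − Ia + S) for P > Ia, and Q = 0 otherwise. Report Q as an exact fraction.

Wet (AMC III): CN(III) = 23·71/(10 + 0.13·71) = 1633/(1923/100) = 163300/1923 ≈ 84.919
Retention S: 1000/CN − 10 with CN=84.919 → S = 2900/1633 ≈ 1.776 in
Ia = 0.2S: 0.2·1.776 = 0.355 in (exactly 580/1633)
Excess rainfall: 3.220 − 0.355 = 2.865 in; P > Ia so Q > 0
Q: (233913/81650)² ÷ (378913/81650) = 54715291569/30938246450 in (≈ 1.769 in)

Q = 54715291569/30938246450 in ≈ 1.769 in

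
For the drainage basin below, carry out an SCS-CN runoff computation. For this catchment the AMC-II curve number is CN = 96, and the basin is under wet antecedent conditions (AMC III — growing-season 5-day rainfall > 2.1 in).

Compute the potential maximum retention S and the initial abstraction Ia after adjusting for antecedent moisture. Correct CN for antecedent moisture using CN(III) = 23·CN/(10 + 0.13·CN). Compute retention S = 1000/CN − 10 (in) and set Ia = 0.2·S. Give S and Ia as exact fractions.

Wet (AMC III): CN(III) = 23·96/(10 + 0.13·96) = 2208/(562/25) = 27600/281 ≈ 98.221
Retention S: 1000/CN − 10 with CN=98.221 → S = 25/138 ≈ 0.181 in
Ia = 0.2·(25/138) = 5/138 in ≈ 0.036 in

S = 25/138 in ≈ 0.181 in; Ia = 5/138 in ≈ 0.036 in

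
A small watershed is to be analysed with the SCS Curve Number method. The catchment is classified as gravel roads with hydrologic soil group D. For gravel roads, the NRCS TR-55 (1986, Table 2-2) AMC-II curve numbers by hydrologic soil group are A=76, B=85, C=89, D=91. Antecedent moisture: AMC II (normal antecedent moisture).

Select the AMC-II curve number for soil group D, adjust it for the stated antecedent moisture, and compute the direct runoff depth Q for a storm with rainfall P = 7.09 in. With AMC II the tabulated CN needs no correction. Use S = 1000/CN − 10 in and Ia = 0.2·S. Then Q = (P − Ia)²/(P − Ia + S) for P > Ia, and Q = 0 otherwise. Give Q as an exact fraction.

NRCS table: gravel roads, soil group D → CN(II) = 91
Average conditions: CN = 91 (no AMC adjustment).
S = 1000/91 − 10 = 90/91 in ≈ 0.989 in
Ia = 0.2S: 0.2·0.989 = 0.198 in (exactly 18/91)
Excess rainfall: 7.090 − 0.198 = 6.892 in; P > Ia so Q > 0
Q = (62719/9100)²/((62719/9100) + 90/91) = (3933672961/82810000)/(71719/9100) = 3933672961/652642900 in ≈ 6.027 in

Q = 3933672961/652642900 in ≈ 6.027 in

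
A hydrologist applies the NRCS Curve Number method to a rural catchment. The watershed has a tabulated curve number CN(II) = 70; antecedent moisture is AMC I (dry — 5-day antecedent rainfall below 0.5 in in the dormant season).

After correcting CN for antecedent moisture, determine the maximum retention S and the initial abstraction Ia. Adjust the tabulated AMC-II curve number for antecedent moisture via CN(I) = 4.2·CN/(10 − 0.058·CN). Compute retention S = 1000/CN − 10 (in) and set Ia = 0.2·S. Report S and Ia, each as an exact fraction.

Adjust CN=70 to AMC I: 4.2·70/(10 − 0.058·70) → 294 ÷ (297/50) = 4900/99 ≈ 49.495
Max retention: S = 1000/(4900/99) − 10 = 500/49 in (≈ 10.204 in)
Ia = 0.2S: 0.2·10.204 = 2.041 in (exactly 100/49)

S = 500/49 in ≈ 10.204 in; Ia = 100/49 in ≈ 2.041 in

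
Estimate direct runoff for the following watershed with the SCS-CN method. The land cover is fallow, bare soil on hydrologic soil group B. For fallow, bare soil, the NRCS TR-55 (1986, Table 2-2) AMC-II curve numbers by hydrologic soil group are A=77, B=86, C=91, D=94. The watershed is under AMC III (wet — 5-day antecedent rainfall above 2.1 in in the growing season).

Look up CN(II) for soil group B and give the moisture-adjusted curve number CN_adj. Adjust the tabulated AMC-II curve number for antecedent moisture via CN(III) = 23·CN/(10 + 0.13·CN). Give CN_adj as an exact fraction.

CN_adj = 98900/1059 ≈ 93.390

NRCS table: fallow, bare soil, soil group B → CN(II) = 86
Wet (AMC III): CN(III) = 23·86/(10 + 0.13·86) = 1978/(1059/50) = 98900/1059 ≈ 93.390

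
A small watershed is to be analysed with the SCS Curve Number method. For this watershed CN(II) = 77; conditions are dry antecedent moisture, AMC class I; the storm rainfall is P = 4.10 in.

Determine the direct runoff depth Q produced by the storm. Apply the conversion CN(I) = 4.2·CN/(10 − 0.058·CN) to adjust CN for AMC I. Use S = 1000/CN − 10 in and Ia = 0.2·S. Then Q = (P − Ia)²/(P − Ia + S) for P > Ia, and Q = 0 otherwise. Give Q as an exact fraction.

Q = 1874630209/2559662490 in ≈ 0.732 in

CN(I) from CN(II)=77: (4.2·77)/(10 − 0.058·77) = 161700/2767 ≈ 58.439
Max retention: S = 1000/(161700/2767) − 10 = 11500/1617 in (≈ 7.112 in)
Initial abstraction Ia = S/5 = (11500/1617)/5 = 2300/1617 ≈ 1.422 in
Excess rainfall: 4.100 − 1.422 = 2.678 in; P > Ia so Q > 0
Runoff Q = (P−Ia)²/(P−Ia+S) = (2.678)²/(2.678+7.112) = 1874630209/2559662490 ≈ 0.732 in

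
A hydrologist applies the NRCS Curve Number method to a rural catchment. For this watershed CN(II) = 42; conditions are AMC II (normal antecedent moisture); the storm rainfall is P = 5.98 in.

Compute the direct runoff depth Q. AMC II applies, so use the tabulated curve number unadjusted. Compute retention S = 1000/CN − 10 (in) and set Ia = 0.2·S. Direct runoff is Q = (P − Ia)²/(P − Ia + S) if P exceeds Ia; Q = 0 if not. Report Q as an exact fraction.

Q = 11417641/18772950 in ≈ 0.608 in

AMC II — tabulated CN = 42 applies directly.
S = 1000/42 − 10 = 290/21 in ≈ 13.810 in
Initial abstraction Ia = S/5 = (290/21)/5 = 58/21 ≈ 2.762 in
Since P=5.980 > Ia=2.762: effective rainfall P−Ia = 3379/1050 in
Q = (3379/1050)²/((3379/1050) + 290/21) = (11417641/1102500)/(17879/1050) = 11417641/18772950 in ≈ 0.608 in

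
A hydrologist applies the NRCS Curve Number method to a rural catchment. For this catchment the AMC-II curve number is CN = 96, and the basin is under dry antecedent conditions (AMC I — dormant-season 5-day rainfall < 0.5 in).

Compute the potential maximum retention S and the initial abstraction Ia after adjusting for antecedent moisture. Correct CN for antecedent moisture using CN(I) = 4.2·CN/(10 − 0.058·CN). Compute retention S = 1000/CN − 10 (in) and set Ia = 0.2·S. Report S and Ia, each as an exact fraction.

CN(I) from CN(II)=96: (4.2·96)/(10 − 0.058·96) = 25200/277 ≈ 90.975
S = 1000/(25200/277) − 10 = 125/126 in ≈ 0.992 in
Ia = 0.2S: 0.2·0.992 = 0.198 in (exactly 25/126)

S = 125/126 in ≈ 0.992 in; Ia = 25/126 in ≈ 0.198 in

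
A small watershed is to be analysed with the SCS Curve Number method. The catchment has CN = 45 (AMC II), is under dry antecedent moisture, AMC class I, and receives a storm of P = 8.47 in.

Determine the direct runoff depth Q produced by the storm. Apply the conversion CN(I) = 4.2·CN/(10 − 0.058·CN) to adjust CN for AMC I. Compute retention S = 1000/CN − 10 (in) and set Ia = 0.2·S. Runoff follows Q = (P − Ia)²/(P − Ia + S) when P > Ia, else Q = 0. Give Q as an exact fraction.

CN(I) from CN(II)=45: (4.2·45)/(10 − 0.058·45) = 18900/739 ≈ 25.575
Max retention: S = 1000/(18900/739) − 10 = 5500/189 in (≈ 29.101 in)
Ia = 0.2S: 0.2·29.101 = 5.820 in (exactly 1100/189)
P − Ia = 8.470 − 5.820 = 50083/18900 ≈ 2.650 in (> 0, runoff occurs)
Q = (50083/18900)²/((50083/18900) + 5500/189) = (2508306889/357210000)/(600083/18900) = 228027899/1031051700 in ≈ 0.221 in

Q = 228027899/1031051700 in ≈ 0.221 in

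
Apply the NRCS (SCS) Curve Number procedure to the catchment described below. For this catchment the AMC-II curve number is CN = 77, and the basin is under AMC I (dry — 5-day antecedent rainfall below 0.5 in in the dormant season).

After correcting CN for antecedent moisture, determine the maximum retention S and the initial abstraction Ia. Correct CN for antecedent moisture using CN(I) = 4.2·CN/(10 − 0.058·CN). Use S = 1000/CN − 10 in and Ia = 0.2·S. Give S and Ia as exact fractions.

S = 11500/1617 in ≈ 7.112 in; Ia = 2300/1617 in ≈ 1.422 in

CN(I) from CN(II)=77: (4.2·77)/(10 − 0.058·77) = 161700/2767 ≈ 58.439
Max retention: S = 1000/(161700/2767) − 10 = 11500/1617 in (≈ 7.112 in)
Initial abstraction Ia = S/5 = (11500/1617)/5 = 2300/1617 ≈ 1.422 in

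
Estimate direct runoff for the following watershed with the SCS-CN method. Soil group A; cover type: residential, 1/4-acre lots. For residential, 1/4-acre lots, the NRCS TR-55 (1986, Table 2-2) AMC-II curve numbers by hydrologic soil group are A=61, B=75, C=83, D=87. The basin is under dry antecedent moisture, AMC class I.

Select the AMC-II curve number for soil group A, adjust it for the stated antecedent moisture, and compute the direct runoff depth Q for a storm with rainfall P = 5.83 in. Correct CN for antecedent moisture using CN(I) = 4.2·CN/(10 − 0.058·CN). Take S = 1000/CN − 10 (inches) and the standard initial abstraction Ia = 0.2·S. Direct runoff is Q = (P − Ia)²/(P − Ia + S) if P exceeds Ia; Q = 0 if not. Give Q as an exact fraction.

Q = 14146961481/32833780700 in ≈ 0.431 in

NRCS table: residential, 1/4-acre lots, soil group A → CN(II) = 61
Adjust CN=61 to AMC I: 4.2·61/(10 − 0.058·61) → (1281/5) ÷ (3231/500) = 42700/1077 ≈ 39.647
Max retention: S = 1000/(42700/1077) − 10 = 6500/427 in (≈ 15.222 in)
Ia = 0.2·(6500/427) = 1300/427 in ≈ 3.044 in
Excess rainfall: 5.830 − 3.044 = 2.786 in; P > Ia so Q > 0
Q = (118941/42700)²/((118941/42700) + 6500/427) = (14146961481/1823290000)/(768941/42700) = 14146961481/32833780700 in ≈ 0.431 in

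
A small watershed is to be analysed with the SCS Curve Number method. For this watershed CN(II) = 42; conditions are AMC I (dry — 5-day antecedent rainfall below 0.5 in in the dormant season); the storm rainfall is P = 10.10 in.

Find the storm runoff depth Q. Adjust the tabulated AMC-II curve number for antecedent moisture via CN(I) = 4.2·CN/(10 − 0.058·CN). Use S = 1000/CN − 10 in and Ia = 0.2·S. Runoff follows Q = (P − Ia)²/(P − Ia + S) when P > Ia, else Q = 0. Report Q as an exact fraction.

Q = 241522681/707985810 in ≈ 0.341 in

Adjust CN=42 to AMC I: 4.2·42/(10 − 0.058·42) → (882/5) ÷ (1891/250) = 44100/1891 ≈ 23.321
Retention S: 1000/CN − 10 with CN=23.321 → S = 14500/441 ≈ 32.880 in
Ia = 0.2·(14500/441) = 2900/441 in ≈ 6.576 in
Since P=10.100 > Ia=6.576: effective rainfall P−Ia = 15541/4410 in
Runoff Q = (P−Ia)²/(P−Ia+S) = (3.524)²/(3.524+32.880) = 241522681/707985810 ≈ 0.341 in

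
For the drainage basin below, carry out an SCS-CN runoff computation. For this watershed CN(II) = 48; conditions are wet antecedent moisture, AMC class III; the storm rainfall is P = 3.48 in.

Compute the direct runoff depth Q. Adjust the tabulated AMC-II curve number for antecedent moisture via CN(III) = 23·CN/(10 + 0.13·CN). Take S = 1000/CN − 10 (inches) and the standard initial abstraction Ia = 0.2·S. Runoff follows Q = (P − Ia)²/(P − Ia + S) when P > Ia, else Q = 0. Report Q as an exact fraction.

Q = 19166884/21567675 in ≈ 0.889 in

Wet (AMC III): CN(III) = 23·48/(10 + 0.13·48) = 1104/(406/25) = 13800/203 ≈ 67.980
Max retention: S = 1000/(13800/203) − 10 = 325/69 in (≈ 4.710 in)
Initial abstraction Ia = S/5 = (325/69)/5 = 65/69 ≈ 0.942 in
Since P=3.480 > Ia=0.942: effective rainfall P−Ia = 4378/1725 in
Runoff Q = (P−Ia)²/(P−Ia+S) = (2.538)²/(2.538+4.710) = 19166884/21567675 ≈ 0.889 in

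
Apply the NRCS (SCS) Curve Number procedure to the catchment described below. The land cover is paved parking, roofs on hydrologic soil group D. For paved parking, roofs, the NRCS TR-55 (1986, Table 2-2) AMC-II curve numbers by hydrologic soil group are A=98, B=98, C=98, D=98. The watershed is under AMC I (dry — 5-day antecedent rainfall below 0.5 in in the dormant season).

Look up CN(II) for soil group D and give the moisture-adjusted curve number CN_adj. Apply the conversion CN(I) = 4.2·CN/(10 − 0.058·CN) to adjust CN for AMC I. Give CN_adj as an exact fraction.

NRCS table: paved parking, roofs, soil group D → CN(II) = 98
Dry (AMC I): CN(I) = 4.2·98/(10 − 0.058·98) = (2058/5)/(1079/250) = 102900/1079 ≈ 95.366

CN_adj = 102900/1079 ≈ 95.366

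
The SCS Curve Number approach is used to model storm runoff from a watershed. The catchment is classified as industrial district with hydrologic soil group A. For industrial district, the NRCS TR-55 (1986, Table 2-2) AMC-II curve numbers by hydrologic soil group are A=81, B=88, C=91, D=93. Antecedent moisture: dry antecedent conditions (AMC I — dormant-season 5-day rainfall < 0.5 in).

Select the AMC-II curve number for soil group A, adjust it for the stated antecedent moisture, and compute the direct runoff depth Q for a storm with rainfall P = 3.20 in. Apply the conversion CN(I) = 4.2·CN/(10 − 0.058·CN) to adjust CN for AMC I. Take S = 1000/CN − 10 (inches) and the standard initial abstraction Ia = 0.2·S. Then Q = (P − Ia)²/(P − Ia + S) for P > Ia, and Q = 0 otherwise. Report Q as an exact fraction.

Q = 19616041/34666380 in ≈ 0.566 in

NRCS table: industrial district, soil group A → CN(II) = 81
CN(I) from CN(II)=81: (4.2·81)/(10 − 0.058·81) = 170100/2651 ≈ 64.164
Max retention: S = 1000/(170100/2651) − 10 = 9500/1701 in (≈ 5.585 in)
Ia = 0.2S: 0.2·5.585 = 1.117 in (exactly 1900/1701)
Since P=3.200 > Ia=1.117: effective rainfall P−Ia = 17716/8505 in
Q: (17716/8505)² ÷ (65216/8505) = 19616041/34666380 in (≈ 0.566 in)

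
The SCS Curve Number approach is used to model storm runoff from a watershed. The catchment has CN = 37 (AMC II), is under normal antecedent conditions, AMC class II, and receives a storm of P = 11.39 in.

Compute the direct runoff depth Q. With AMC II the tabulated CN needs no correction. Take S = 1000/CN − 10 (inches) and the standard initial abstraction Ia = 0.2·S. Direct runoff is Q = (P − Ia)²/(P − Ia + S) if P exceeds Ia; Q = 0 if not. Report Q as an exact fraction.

Q = 872788849/342409100 in ≈ 2.549 in

CN(II) = 37; AMC II needs no correction.
Max retention: S = 1000/37 − 10 = 630/37 in (≈ 17.027 in)
Ia = 0.2·(630/37) = 126/37 in ≈ 3.405 in
Excess rainfall: 11.390 − 3.405 = 7.985 in; P > Ia so Q > 0
Q: (29543/3700)² ÷ (92543/3700) = 872788849/342409100 in (≈ 2.549 in)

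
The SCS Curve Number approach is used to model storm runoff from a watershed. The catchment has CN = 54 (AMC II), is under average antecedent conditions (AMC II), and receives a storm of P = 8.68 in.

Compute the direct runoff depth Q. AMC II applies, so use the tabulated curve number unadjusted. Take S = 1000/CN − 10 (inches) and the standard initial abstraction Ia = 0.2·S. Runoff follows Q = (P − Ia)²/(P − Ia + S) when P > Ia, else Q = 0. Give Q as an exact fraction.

Q = 22174681/7059825 in ≈ 3.141 in

CN(II) = 54; AMC II needs no correction.
Max retention: S = 1000/54 − 10 = 230/27 in (≈ 8.519 in)
Initial abstraction Ia = S/5 = (230/27)/5 = 46/27 ≈ 1.704 in
Since P=8.680 > Ia=1.704: effective rainfall P−Ia = 4709/675 in
Q: (4709/675)² ÷ (10459/675) = 22174681/7059825 in (≈ 3.141 in)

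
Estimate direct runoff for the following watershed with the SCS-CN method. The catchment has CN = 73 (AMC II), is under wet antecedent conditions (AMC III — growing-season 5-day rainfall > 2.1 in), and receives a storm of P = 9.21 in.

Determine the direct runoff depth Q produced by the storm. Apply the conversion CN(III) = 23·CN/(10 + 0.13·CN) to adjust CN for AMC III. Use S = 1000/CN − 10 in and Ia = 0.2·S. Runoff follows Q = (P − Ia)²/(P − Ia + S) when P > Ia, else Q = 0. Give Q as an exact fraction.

Adjust CN=73 to AMC III: 23·73/(10 + 0.13·73) → 1679 ÷ (1949/100) = 167900/1949 ≈ 86.147
Retention S: 1000/CN − 10 with CN=86.147 → S = 2700/1679 ≈ 1.608 in
Ia = 0.2·(2700/1679) = 540/1679 in ≈ 0.322 in
P − Ia = 9.210 − 0.322 = 1492359/167900 ≈ 8.888 in (> 0, runoff occurs)
Q: (1492359/167900)² ÷ (1762359/167900) = 742378461627/98633358700 in (≈ 7.527 in)

Q = 742378461627/98633358700 in ≈ 7.527 in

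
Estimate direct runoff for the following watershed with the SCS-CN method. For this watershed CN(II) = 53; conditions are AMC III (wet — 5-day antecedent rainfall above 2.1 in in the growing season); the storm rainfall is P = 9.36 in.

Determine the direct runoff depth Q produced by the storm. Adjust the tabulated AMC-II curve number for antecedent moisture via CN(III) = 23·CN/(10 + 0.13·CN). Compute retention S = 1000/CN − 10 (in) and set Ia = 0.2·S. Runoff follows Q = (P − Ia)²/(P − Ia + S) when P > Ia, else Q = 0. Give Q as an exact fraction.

Adjust CN=53 to AMC III: 23·53/(10 + 0.13·53) → 1219 ÷ (1689/100) = 121900/1689 ≈ 72.173
Max retention: S = 1000/(121900/1689) − 10 = 4700/1219 in (≈ 3.856 in)
Ia = 0.2S: 0.2·3.856 = 0.771 in (exactly 940/1219)
Excess rainfall: 9.360 − 0.771 = 8.589 in; P > Ia so Q > 0
Q: (261746/30475)² ÷ (379246/30475) = 34255484258/5778760925 in (≈ 5.928 in)

Q = 34255484258/5778760925 in ≈ 5.928 in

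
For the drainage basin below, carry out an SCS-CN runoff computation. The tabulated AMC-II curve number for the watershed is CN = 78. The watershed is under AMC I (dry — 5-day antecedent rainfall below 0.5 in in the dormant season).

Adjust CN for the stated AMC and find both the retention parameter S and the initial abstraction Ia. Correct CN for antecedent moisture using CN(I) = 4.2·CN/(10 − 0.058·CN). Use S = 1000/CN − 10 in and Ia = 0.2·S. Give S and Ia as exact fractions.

Adjust CN=78 to AMC I: 4.2·78/(10 − 0.058·78) → (1638/5) ÷ (1369/250) = 81900/1369 ≈ 59.825
Max retention: S = 1000/(81900/1369) − 10 = 5500/819 in (≈ 6.716 in)
Initial abstraction Ia = S/5 = (5500/819)/5 = 1100/819 ≈ 1.343 in

S = 5500/819 in ≈ 6.716 in; Ia = 1100/819 in ≈ 1.343 in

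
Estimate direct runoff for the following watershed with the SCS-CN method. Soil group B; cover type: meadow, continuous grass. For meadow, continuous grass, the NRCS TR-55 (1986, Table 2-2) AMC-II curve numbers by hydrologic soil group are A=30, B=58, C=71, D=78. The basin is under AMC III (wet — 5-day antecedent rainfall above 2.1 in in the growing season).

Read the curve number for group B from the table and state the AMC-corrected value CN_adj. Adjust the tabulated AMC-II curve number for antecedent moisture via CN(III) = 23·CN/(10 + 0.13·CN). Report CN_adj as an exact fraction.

CN_adj = 66700/877 ≈ 76.055

NRCS table: meadow, continuous grass, soil group B → CN(II) = 58
Adjust CN=58 to AMC III: 23·58/(10 + 0.13·58) → 1334 ÷ (877/50) = 66700/877 ≈ 76.055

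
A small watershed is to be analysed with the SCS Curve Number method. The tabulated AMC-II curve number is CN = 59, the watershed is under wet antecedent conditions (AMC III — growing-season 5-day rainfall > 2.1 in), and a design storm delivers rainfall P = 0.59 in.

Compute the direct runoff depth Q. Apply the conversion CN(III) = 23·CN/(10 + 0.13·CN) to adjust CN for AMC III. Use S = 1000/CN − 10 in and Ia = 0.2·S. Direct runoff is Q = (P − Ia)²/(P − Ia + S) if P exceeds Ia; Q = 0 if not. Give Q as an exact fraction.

Q = 0 in ≈ 0.000 in

Wet (AMC III): CN(III) = 23·59/(10 + 0.13·59) = 1357/(1767/100) = 135700/1767 ≈ 76.797
Retention S: 1000/CN − 10 with CN=76.797 → S = 4100/1357 ≈ 3.021 in
Ia = 0.2·(4100/1357) = 820/1357 in ≈ 0.604 in
P = 0.590 ≤ Ia = 0.604 in: entire storm abstracted, Q = 0.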